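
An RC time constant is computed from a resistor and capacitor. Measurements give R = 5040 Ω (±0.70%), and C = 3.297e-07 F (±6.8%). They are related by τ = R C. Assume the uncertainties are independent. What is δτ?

0.000114 s

τ is a product of powers, so relative uncertainties combine in quadrature:
  (1·δR/R)² = (1×0.00700)² = 4.9e-05;  (1·δC/C)² = (1×0.0680)² = 0.00462
δτ/τ = √(0.00467) = 0.0684
τ = 0.001662 s, so δτ = 0.0684 × 0.001662 = 0.000114 s.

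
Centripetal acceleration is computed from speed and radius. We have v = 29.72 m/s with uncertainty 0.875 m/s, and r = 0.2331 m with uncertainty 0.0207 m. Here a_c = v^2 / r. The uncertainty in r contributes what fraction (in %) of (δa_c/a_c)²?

69.5%

(δa_c/a_c)² = (2·δv/v)² + (-1·δr/r)²
  v term: (2×0.0294)² = 0.00347
  r term: (-1×0.0888)² = 0.00789
Total = 0.0114. Share from r = 0.00789/0.0114 = 0.695.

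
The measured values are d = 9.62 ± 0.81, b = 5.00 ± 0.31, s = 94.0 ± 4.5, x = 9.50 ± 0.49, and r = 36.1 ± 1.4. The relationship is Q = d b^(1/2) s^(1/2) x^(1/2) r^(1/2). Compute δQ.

For a monomial Q ∝ d, b^(1/2), s^(1/2), x^(1/2), r^(1/2), fractional errors add in quadrature:
  (1·δd/d)² = (1×0.0842)² = 0.00709;  (½·δb/b)² = (0.5×0.0620)² = 0.000961;  (½·δs/s)² = (0.5×0.0479)² = 0.000573;  (½·δx/x)² = (0.5×0.0516)² = 0.000665;  (½·δr/r)² = (0.5×0.0388)² = 0.000376
δQ/Q = √(0.00966) = 0.0983
Q = 3860, so δQ = 0.0983 × 3860 = 380.

380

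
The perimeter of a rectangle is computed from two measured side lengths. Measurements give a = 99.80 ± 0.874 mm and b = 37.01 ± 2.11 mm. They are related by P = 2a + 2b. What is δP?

Each term contributes (cᵢ δxᵢ)² to (δP)²:
  (2·δa)² = 3.06;  (2·δb)² = 17.8
δP = √(20.9) = 4.57 mm

4.57 mm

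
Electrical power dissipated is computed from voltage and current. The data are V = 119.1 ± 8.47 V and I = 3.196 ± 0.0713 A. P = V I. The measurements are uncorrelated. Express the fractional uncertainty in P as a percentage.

7.45%

Since P is a product/quotient, work with relative uncertainties:
  (1·δV/V)² = (1×0.0711)² = 0.00506;  (1·δI/I)² = (1×0.0223)² = 0.000498
δP/P = √(0.00556) = 0.0745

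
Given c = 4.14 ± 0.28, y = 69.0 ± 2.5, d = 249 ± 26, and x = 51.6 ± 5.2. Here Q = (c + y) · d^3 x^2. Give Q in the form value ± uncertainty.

Let u = c + y = 73.1. δu = √(δc² + δy²) = √(0.0784 + 6.25) = 2.52, so δu/u = 0.0344.
Q is then a monomial in u, d, x:
δQ/Q = √((δu/u)² + (3·δd/d)² + (2·δx/x)²) = √(0.00118 + 0.0981 + 0.0406) = 0.374
Q = 3.01e+12, so δQ = 0.374 × 3.01e+12 = 1.12e+12.

(3.01 ± 1.12) × 10^12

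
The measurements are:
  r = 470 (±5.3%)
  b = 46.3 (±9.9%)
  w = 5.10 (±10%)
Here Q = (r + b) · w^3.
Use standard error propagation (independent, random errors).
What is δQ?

Let u = r + b = 516. δu = √(δr² + δb²) = √(621 + 21.0) = 25.3, so δu/u = 0.0491.
Q is then a monomial in u, w:
δQ/Q = √((δu/u)² + (3·δw/w)²) = √(0.00241 + 0.0900) = 0.304
Q = 68500, so δQ = 0.304 × 68500 = 20800.

20800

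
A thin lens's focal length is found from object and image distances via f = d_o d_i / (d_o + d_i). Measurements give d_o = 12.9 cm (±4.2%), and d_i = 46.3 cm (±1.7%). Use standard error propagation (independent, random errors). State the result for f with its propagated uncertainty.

∂f/∂d_o = (d_i/(d_o+d_i))² = 0.612;  ∂f/∂d_i = (d_o/(d_o+d_i))² = 0.0475
δf = √((∂f/∂d_o · δd_o)² + (∂f/∂d_i · δd_i)²) = √(0.110 + 0.00140) = 0.334 cm
f = 10.1 cm.

10.1 ± 0.334 cm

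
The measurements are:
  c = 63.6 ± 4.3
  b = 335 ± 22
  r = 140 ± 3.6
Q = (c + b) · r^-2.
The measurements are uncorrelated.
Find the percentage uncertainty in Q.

7.62%

Let u = c + b = 399. δu = √(δc² + δb²) = √(18.5 + 484) = 22.4, so δu/u = 0.0562.
Q is then a monomial in u, r:
δQ/Q = √((δu/u)² + (-2·δr/r)²) = √(0.00316 + 0.00264) = 0.0762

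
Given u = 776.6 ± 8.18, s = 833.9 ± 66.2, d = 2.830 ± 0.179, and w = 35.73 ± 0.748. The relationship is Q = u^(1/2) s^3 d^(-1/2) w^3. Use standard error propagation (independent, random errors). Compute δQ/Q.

0.248

For a monomial Q ∝ u^(1/2), s^3, d^(-1/2), w^3, fractional errors add in quadrature:
  (½·δu/u)² = (0.5×0.0105)² = 2.77e-05;  (3·δs/s)² = (3×0.0794)² = 0.0567;  (−½·δd/d)² = (-0.5×0.0633)² = 0.00100;  (3·δw/w)² = (3×0.0209)² = 0.00394
δQ/Q = √(0.0617) = 0.248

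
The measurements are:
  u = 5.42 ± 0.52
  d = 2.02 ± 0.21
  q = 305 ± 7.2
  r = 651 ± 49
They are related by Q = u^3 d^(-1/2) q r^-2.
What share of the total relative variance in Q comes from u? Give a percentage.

76.2%

(δQ/Q)² = (3·δu/u)² + (−½·δd/d)² + (1·δq/q)² + (-2·δr/r)²
  u term: (3×0.0959)² = 0.0828
  d term: (-0.5×0.104)² = 0.00270
  q term: (1×0.0236)² = 0.000557
  r term: (-2×0.0753)² = 0.0227
Total = 0.109. Share from u = 0.0828/0.109 = 0.762.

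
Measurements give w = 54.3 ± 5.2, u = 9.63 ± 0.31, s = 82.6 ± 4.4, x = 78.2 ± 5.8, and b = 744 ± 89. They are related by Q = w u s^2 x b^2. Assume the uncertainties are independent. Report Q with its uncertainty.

For a monomial Q ∝ w, u, s^2, x, b^2, fractional errors add in quadrature:
  (1·δw/w)² = (1×0.0958)² = 0.00917;  (1·δu/u)² = (1×0.0322)² = 0.00104;  (2·δs/s)² = (2×0.0533)² = 0.0114;  (1·δx/x)² = (1×0.0742)² = 0.00550;  (2·δb/b)² = (2×0.120)² = 0.0572
δQ/Q = √(0.0843) = 0.290
Q = 1.54e+14, so δQ = 0.290 × 1.54e+14 = 4.48e+13.

(1.54 ± 0.448) × 10^14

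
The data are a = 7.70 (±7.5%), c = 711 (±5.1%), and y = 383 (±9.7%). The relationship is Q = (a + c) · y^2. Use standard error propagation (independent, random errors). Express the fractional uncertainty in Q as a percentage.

20.0%

Let u = a + c = 719. δu = √(δa² + δc²) = √(0.334 + 1310) = 36.3, so δu/u = 0.0505.
Q is then a monomial in u, y:
δQ/Q = √((δu/u)² + (2·δy/y)²) = √(0.00255 + 0.0376) = 0.200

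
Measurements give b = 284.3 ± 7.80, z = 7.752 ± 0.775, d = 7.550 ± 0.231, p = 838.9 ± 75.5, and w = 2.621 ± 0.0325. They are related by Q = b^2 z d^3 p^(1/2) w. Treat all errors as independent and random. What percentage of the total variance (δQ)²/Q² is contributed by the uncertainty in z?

(δQ/Q)² = (2·δb/b)² + (1·δz/z)² + (3·δd/d)² + (½·δp/p)² + (1·δw/w)²
  b term: (2×0.0274)² = 0.00301
  z term: (1×0.1000)² = 0.00999
  d term: (3×0.0306)² = 0.00843
  p term: (0.5×0.0900)² = 0.00202
  w term: (1×0.0124)² = 0.000154
Total = 0.0236. Share from z = 0.00999/0.0236 = 0.423.

42.3%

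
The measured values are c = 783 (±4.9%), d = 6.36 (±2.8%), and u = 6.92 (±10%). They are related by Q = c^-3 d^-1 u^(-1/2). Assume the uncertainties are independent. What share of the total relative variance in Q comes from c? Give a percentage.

(δQ/Q)² = (-3·δc/c)² + (-1·δd/d)² + (−½·δu/u)²
  c term: (-3×0.0490)² = 0.0216
  d term: (-1×0.0280)² = 0.000784
  u term: (-0.5×0.100)² = 0.00250
Total = 0.0249. Share from c = 0.0216/0.0249 = 0.868.

86.8%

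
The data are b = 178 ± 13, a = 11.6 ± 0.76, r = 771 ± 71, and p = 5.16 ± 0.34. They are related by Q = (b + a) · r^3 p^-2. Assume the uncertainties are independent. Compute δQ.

Let u = b + a = 190. δu = √(δb² + δa²) = √(169 + 0.578) = 13.0, so δu/u = 0.0687.
Q is then a monomial in u, r, p:
δQ/Q = √((δu/u)² + (3·δr/r)² + (-2·δp/p)²) = √(0.00472 + 0.0763 + 0.0174) = 0.314
Q = 3.26e+09, so δQ = 0.314 × 3.26e+09 = 1.02e+09.

1.02e+09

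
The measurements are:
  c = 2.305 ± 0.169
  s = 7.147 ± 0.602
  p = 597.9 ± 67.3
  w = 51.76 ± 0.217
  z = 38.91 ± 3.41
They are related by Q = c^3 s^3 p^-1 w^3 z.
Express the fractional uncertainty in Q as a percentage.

Q is a product of powers, so relative uncertainties combine in quadrature:
  (3·δc/c)² = (3×0.0733)² = 0.0484;  (3·δs/s)² = (3×0.0842)² = 0.0639;  (-1·δp/p)² = (-1×0.113)² = 0.0127;  (3·δw/w)² = (3×0.00419)² = 0.000158;  (1·δz/z)² = (1×0.0876)² = 0.00768
δQ/Q = √(0.133) = 0.364

36.4%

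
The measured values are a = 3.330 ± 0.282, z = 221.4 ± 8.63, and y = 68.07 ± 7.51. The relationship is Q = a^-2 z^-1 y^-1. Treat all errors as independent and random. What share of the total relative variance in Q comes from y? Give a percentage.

(δQ/Q)² = (-2·δa/a)² + (-1·δz/z)² + (-1·δy/y)²
  a term: (-2×0.0847)² = 0.0287
  z term: (-1×0.0390)² = 0.00152
  y term: (-1×0.110)² = 0.0122
Total = 0.0424. Share from y = 0.0122/0.0424 = 0.287.

28.7%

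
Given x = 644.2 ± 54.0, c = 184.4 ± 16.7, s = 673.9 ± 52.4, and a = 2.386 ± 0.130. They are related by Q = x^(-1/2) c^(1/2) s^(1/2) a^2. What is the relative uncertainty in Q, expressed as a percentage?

13.1%

Products/powers → add relative errors in quadrature, weighted by exponent:
  (−½·δx/x)² = (-0.5×0.0838)² = 0.00176;  (½·δc/c)² = (0.5×0.0906)² = 0.00205;  (½·δs/s)² = (0.5×0.0778)² = 0.00151;  (2·δa/a)² = (2×0.0545)² = 0.0119
δQ/Q = √(0.0172) = 0.131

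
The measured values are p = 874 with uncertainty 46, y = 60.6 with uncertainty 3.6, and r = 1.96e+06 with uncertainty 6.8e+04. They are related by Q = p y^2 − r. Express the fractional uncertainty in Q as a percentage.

Let w = p·y^2 = 3.21e+06. δw/w = √((1·δp/p)² + (2·δy/y)²) = √(0.00277 + 0.0141) = 0.130, so δw = 4.17e+05.
Q = w − r: δQ = √(δw² + δr²) = √(1.74e+11 + 4.62e+09) = 4.23e+05
Q = 1.25e+06, so δQ/Q = 4.23e+05/1.25e+06 = 0.338.

33.8%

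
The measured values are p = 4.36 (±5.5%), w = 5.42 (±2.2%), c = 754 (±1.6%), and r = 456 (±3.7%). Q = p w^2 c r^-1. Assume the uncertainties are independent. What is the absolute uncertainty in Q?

17.2

Q is a product of powers, so relative uncertainties combine in quadrature:
  (1·δp/p)² = (1×0.0550)² = 0.00302;  (2·δw/w)² = (2×0.0220)² = 0.00194;  (1·δc/c)² = (1×0.0160)² = 0.000256;  (-1·δr/r)² = (-1×0.0370)² = 0.00137
δQ/Q = √(0.00659) = 0.0812
Q = 212, so δQ = 0.0812 × 212 = 17.2.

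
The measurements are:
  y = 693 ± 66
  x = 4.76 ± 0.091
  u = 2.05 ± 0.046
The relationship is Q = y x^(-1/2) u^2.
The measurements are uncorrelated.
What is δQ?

Relative error in a monomial: (δQ/Q)² = Σ (nᵢ · δxᵢ/xᵢ)².
  (1·δy/y)² = (1×0.0952)² = 0.00907;  (−½·δx/x)² = (-0.5×0.0191)² = 9.14e-05;  (2·δu/u)² = (2×0.0224)² = 0.00201
δQ/Q = √(0.0112) = 0.106
Q = 1330, so δQ = 0.106 × 1330 = 141.

141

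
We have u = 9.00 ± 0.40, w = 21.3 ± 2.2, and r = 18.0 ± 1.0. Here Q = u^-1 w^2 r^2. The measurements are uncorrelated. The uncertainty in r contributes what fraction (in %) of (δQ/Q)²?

21.7%

(δQ/Q)² = (-1·δu/u)² + (2·δw/w)² + (2·δr/r)²
  u term: (-1×0.0444)² = 0.00198
  w term: (2×0.103)² = 0.0427
  r term: (2×0.0556)² = 0.0123
Total = 0.0570. Share from r = 0.0123/0.0570 = 0.217.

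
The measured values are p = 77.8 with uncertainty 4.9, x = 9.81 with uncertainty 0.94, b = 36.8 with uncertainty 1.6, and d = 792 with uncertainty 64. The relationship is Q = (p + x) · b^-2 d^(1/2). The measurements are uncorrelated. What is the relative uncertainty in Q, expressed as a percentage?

Let u = p + x = 87.6. δu = √(δp² + δx²) = √(24.0 + 0.884) = 4.99, so δu/u = 0.0569.
Q is then a monomial in u, b, d:
δQ/Q = √((δu/u)² + (-2·δb/b)² + (½·δd/d)²) = √(0.00324 + 0.00756 + 0.00163) = 0.112

11.2%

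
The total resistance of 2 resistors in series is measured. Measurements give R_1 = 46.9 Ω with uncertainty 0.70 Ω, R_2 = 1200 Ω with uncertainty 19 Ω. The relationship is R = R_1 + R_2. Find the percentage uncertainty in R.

Absolute uncertainties add in quadrature for a linear combination:
  (δR_1)² = 0.490;  (δR_2)² = 361
δR = √(361) = 19.0 Ω
R = 1250 Ω, so δR/R = 19.0/1250 = 0.0152.

1.52%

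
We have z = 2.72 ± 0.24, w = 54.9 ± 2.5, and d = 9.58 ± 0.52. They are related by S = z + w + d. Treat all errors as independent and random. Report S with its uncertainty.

Sums and differences: (δS)² = Σ (cᵢ δxᵢ)².
  (δz)² = 0.0576;  (δw)² = 6.25;  (δd)² = 0.270
δS = √(6.58) = 2.56
S = 67.2.

67.2 ± 2.56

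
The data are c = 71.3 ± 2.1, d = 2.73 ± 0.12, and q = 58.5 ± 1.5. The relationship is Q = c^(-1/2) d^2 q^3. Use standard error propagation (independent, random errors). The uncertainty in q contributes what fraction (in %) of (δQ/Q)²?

42.7%

(δQ/Q)² = (−½·δc/c)² + (2·δd/d)² + (3·δq/q)²
  c term: (-0.5×0.0295)² = 0.000217
  d term: (2×0.0440)² = 0.00773
  q term: (3×0.0256)² = 0.00592
Total = 0.0139. Share from q = 0.00592/0.0139 = 0.427.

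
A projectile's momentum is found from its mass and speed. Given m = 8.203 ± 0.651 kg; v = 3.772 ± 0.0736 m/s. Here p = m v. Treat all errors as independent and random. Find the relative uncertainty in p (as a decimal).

0.0817

Each factor contributes (exponent × relative error)² to (δp/p)²:
  (1·δm/m)² = (1×0.0794)² = 0.00630;  (1·δv/v)² = (1×0.0195)² = 0.000381
δp/p = √(0.00668) = 0.0817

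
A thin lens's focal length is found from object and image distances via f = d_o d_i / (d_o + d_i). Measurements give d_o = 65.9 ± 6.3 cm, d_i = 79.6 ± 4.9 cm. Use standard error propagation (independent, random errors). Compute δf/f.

0.0593

∂f/∂d_o = (d_i/(d_o+d_i))² = 0.299;  ∂f/∂d_i = (d_o/(d_o+d_i))² = 0.205
δf = √((∂f/∂d_o · δd_o)² + (∂f/∂d_i · δd_i)²) = √(3.56 + 1.01) = 2.14 cm
f = 36.1 cm, so δf/f = 2.14/36.1 = 0.0593.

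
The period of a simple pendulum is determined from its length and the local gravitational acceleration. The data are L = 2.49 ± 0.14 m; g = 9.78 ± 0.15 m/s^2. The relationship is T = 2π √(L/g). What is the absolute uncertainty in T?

0.0924 s

Each factor contributes (exponent × relative error)² to (δT/T)²:
  (½·δL/L)² = (0.5×0.0562)² = 0.000790;  (−½·δg/g)² = (-0.5×0.0153)² = 5.88e-05
δT/T = √(0.000849) = 0.0291
T = 3.17 s, so δT = 0.0291 × 3.17 = 0.0924 s.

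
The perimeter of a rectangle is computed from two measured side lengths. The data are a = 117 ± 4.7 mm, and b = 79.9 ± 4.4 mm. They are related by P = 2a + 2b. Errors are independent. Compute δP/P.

0.0327

Absolute uncertainties add in quadrature for a linear combination:
  (2·δa)² = 88.4;  (2·δb)² = 77.4
δP = √(166) = 12.9 mm
P = 394 mm, so δP/P = 12.9/394 = 0.0327.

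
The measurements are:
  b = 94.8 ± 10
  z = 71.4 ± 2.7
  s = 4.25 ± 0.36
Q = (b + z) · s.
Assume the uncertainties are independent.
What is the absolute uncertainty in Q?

Let u = b + z = 166. δu = √(δb² + δz²) = √(100 + 7.29) = 10.4, so δu/u = 0.0623.
Q is then a monomial in u, s:
δQ/Q = √((δu/u)² + (1·δs/s)²) = √(0.00388 + 0.00718) = 0.105
Q = 706, so δQ = 0.105 × 706 = 74.3.

74.3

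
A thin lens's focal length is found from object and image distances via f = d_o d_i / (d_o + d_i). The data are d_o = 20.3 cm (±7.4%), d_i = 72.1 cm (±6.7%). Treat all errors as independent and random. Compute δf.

0.944 cm

∂f/∂d_o = (d_i/(d_o+d_i))² = 0.609;  ∂f/∂d_i = (d_o/(d_o+d_i))² = 0.0483
δf = √((∂f/∂d_o · δd_o)² + (∂f/∂d_i · δd_i)²) = √(0.837 + 0.0544) = 0.944 cm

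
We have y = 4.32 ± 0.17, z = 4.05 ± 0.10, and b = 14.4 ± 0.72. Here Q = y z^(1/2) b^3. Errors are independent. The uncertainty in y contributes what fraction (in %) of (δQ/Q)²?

6.40%

(δQ/Q)² = (1·δy/y)² + (½·δz/z)² + (3·δb/b)²
  y term: (1×0.0394)² = 0.00155
  z term: (0.5×0.0247)² = 0.000152
  b term: (3×0.0500)² = 0.0225
Total = 0.0242. Share from y = 0.00155/0.0242 = 0.0640.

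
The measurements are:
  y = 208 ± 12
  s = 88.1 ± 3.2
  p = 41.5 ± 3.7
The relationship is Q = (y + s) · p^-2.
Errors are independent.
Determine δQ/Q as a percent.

Let u = y + s = 296. δu = √(δy² + δs²) = √(144 + 10.2) = 12.4, so δu/u = 0.0419.
Q is then a monomial in u, p:
δQ/Q = √((δu/u)² + (-2·δp/p)²) = √(0.00176 + 0.0318) = 0.183

18.3%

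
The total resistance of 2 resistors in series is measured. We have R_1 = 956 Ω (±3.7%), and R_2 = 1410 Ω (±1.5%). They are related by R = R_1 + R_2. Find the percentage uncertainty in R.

1.74%

Sums and differences: (δR)² = Σ (cᵢ δxᵢ)².
  (δR_1)² = 1250;  (δR_2)² = 447
δR = √(1700) = 41.2 Ω
R = 2370 Ω, so δR/R = 41.2/2370 = 0.0174.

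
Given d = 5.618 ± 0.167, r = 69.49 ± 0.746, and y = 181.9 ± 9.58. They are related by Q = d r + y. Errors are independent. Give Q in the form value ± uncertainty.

572.3 ± 15.6

Let p = d·r = 390.4. δp/p = √((1·δd/d)² + (1·δr/r)²) = √(0.000884 + 0.000115) = 0.0316, so δp = 12.3.
Q = p + y: δQ = √(δp² + δy²) = √(152 + 91.8) = 15.6
Q = 572.3.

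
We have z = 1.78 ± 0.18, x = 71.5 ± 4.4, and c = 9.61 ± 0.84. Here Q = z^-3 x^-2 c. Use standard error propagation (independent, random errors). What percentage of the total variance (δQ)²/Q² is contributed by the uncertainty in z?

(δQ/Q)² = (-3·δz/z)² + (-2·δx/x)² + (1·δc/c)²
  z term: (-3×0.101)² = 0.0920
  x term: (-2×0.0615)² = 0.0151
  c term: (1×0.0874)² = 0.00764
Total = 0.115. Share from z = 0.0920/0.115 = 0.802.

80.2%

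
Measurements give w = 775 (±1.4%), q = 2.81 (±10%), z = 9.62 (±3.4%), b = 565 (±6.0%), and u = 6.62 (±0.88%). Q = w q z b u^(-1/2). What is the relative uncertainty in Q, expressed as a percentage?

12.2%

For a monomial Q ∝ w, q, z, b, u^(-1/2), fractional errors add in quadrature:
  (1·δw/w)² = (1×0.0140)² = 0.000196;  (1·δq/q)² = (1×0.100)² = 0.0100;  (1·δz/z)² = (1×0.0340)² = 0.00116;  (1·δb/b)² = (1×0.0600)² = 0.00360;  (−½·δu/u)² = (-0.5×0.00880)² = 1.94e-05
δQ/Q = √(0.0150) = 0.122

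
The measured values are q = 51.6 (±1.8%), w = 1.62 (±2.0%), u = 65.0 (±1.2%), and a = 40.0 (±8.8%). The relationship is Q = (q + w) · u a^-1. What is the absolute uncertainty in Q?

Let h = q + w = 53.2. δh = √(δq² + δw²) = √(0.863 + 0.00105) = 0.929, so δh/h = 0.0175.
Q is then a monomial in h, u, a:
δQ/Q = √((δh/h)² + (1·δu/u)² + (-1·δa/a)²) = √(0.000305 + 0.000144 + 0.00774) = 0.0905
Q = 86.5, so δQ = 0.0905 × 86.5 = 7.83.

7.83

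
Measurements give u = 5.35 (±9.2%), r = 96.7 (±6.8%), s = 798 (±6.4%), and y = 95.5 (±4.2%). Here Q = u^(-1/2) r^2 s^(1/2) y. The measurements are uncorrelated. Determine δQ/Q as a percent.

15.3%

Relative error in a monomial: (δQ/Q)² = Σ (nᵢ · δxᵢ/xᵢ)².
  (−½·δu/u)² = (-0.5×0.0920)² = 0.00212;  (2·δr/r)² = (2×0.0680)² = 0.0185;  (½·δs/s)² = (0.5×0.0640)² = 0.00102;  (1·δy/y)² = (1×0.0420)² = 0.00176
δQ/Q = √(0.0234) = 0.153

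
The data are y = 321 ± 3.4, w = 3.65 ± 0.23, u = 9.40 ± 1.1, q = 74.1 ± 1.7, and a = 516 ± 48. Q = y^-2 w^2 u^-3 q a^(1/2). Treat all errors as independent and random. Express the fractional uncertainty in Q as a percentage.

37.7%

For a monomial Q ∝ y^-2, w^2, u^-3, q, a^(1/2), fractional errors add in quadrature:
  (-2·δy/y)² = (-2×0.0106)² = 0.000449;  (2·δw/w)² = (2×0.0630)² = 0.0159;  (-3·δu/u)² = (-3×0.117)² = 0.123;  (1·δq/q)² = (1×0.0229)² = 0.000526;  (½·δa/a)² = (0.5×0.0930)² = 0.00216
δQ/Q = √(0.142) = 0.377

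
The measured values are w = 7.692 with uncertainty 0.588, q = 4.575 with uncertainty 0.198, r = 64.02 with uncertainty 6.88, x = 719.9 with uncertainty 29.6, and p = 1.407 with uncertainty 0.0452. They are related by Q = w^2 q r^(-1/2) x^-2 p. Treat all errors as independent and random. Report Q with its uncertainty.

Q is a product of powers, so relative uncertainties combine in quadrature:
  (2·δw/w)² = (2×0.0764)² = 0.0234;  (1·δq/q)² = (1×0.0433)² = 0.00187;  (−½·δr/r)² = (-0.5×0.107)² = 0.00289;  (-2·δx/x)² = (-2×0.0411)² = 0.00676;  (1·δp/p)² = (1×0.0321)² = 0.00103
δQ/Q = √(0.0359) = 0.190
Q = 9.185e-05, so δQ = 0.190 × 9.185e-05 = 1.74e-05.

(9.185 ± 1.74) × 10^-5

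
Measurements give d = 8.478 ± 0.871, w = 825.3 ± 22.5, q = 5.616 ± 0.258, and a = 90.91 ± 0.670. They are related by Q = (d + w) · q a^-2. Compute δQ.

0.0313

Let u = d + w = 833.8. δu = √(δd² + δw²) = √(0.759 + 506) = 22.5, so δu/u = 0.0270.
Q is then a monomial in u, q, a:
δQ/Q = √((δu/u)² + (1·δq/q)² + (-2·δa/a)²) = √(0.000729 + 0.00211 + 0.000217) = 0.0553
Q = 0.5666, so δQ = 0.0553 × 0.5666 = 0.0313.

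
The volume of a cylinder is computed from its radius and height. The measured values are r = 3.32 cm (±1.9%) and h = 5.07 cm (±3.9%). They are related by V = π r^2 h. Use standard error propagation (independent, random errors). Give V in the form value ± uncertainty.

For a monomial V ∝ r^2, h, fractional errors add in quadrature:
  (2·δr/r)² = (2×0.0190)² = 0.00144;  (1·δh/h)² = (1×0.0390)² = 0.00152
δV/V = √(0.00296) = 0.0545
V = 176 cm^3, so δV = 0.0545 × 176 = 9.56 cm^3.

176 ± 9.56 cm^3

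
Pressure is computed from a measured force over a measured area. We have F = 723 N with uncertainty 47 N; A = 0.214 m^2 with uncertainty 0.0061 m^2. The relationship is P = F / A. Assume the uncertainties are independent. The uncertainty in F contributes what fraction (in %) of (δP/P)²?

(δP/P)² = (1·δF/F)² + (-1·δA/A)²
  F term: (1×0.0650)² = 0.00423
  A term: (-1×0.0285)² = 0.000813
Total = 0.00504. Share from F = 0.00423/0.00504 = 0.839.

83.9%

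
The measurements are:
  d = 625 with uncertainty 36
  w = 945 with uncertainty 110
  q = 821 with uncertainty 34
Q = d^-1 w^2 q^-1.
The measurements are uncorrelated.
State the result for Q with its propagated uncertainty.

Q is a product of powers, so relative uncertainties combine in quadrature:
  (-1·δd/d)² = (-1×0.0576)² = 0.00332;  (2·δw/w)² = (2×0.116)² = 0.0542;  (-1·δq/q)² = (-1×0.0414)² = 0.00172
δQ/Q = √(0.0592) = 0.243
Q = 1.74, so δQ = 0.243 × 1.74 = 0.424.

1.74 ± 0.424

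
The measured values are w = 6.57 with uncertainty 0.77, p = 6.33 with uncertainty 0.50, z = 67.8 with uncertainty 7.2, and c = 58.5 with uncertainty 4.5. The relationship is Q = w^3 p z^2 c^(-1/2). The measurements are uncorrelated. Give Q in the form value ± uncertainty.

(1.08 ± 0.453) × 10^6

Q is a product of powers, so relative uncertainties combine in quadrature:
  (3·δw/w)² = (3×0.117)² = 0.124;  (1·δp/p)² = (1×0.0790)² = 0.00624;  (2·δz/z)² = (2×0.106)² = 0.0451;  (−½·δc/c)² = (-0.5×0.0769)² = 0.00148
δQ/Q = √(0.176) = 0.420
Q = 1.08e+06, so δQ = 0.420 × 1.08e+06 = 4.53e+05.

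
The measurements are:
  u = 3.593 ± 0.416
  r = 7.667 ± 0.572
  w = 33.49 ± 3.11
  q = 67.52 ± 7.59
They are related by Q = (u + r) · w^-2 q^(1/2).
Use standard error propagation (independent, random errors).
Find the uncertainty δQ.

0.0168

Let h = u + r = 11.26. δh = √(δu² + δr²) = √(0.173 + 0.327) = 0.707, so δh/h = 0.0628.
Q is then a monomial in h, w, q:
δQ/Q = √((δh/h)² + (-2·δw/w)² + (½·δq/q)²) = √(0.00395 + 0.0345 + 0.00316) = 0.204
Q = 0.08249, so δQ = 0.204 × 0.08249 = 0.0168.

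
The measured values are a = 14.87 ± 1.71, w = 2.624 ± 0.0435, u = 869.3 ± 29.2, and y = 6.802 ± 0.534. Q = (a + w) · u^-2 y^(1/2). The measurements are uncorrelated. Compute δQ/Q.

0.125

Let h = a + w = 17.49. δh = √(δa² + δw²) = √(2.92 + 0.00189) = 1.71, so δh/h = 0.0978.
Q is then a monomial in h, u, y:
δQ/Q = √((δh/h)² + (-2·δu/u)² + (½·δy/y)²) = √(0.00956 + 0.00451 + 0.00154) = 0.125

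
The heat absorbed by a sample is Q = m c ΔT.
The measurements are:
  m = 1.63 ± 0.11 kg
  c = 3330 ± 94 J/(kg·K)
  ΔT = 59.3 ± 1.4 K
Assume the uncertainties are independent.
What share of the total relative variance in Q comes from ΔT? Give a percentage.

9.43%

(δQ/Q)² = (1·δm/m)² + (1·δc/c)² + (1·δΔT/ΔT)²
  m term: (1×0.0675)² = 0.00455
  c term: (1×0.0282)² = 0.000797
  ΔT term: (1×0.0236)² = 0.000557
Total = 0.00591. Share from ΔT = 0.000557/0.00591 = 0.0943.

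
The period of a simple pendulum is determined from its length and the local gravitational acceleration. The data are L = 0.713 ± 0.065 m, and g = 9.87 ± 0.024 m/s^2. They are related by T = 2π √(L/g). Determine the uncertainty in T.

T is a product of powers, so relative uncertainties combine in quadrature:
  (½·δL/L)² = (0.5×0.0912)² = 0.00208;  (−½·δg/g)² = (-0.5×0.00243)² = 1.48e-06
δT/T = √(0.00208) = 0.0456
T = 1.69 s, so δT = 0.0456 × 1.69 = 0.0770 s.

0.0770 s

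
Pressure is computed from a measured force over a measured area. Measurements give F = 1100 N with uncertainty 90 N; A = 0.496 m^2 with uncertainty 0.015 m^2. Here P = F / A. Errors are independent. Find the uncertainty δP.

193 Pa

Relative error in a monomial: (δP/P)² = Σ (nᵢ · δxᵢ/xᵢ)².
  (1·δF/F)² = (1×0.0818)² = 0.00669;  (-1·δA/A)² = (-1×0.0302)² = 0.000915
δP/P = √(0.00761) = 0.0872
P = 2220 Pa, so δP = 0.0872 × 2220 = 193 Pa.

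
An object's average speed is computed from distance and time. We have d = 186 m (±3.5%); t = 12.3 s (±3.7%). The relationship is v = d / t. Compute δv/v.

Each factor contributes (exponent × relative error)² to (δv/v)²:
  (1·δd/d)² = (1×0.0350)² = 0.00123;  (-1·δt/t)² = (-1×0.0370)² = 0.00137
δv/v = √(0.00259) = 0.0509

0.0509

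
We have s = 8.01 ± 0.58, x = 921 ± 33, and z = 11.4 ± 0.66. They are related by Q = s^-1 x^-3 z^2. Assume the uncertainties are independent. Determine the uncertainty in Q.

3.61e-09

For a monomial Q ∝ s^-1, x^-3, z^2, fractional errors add in quadrature:
  (-1·δs/s)² = (-1×0.0724)² = 0.00524;  (-3·δx/x)² = (-3×0.0358)² = 0.0116;  (2·δz/z)² = (2×0.0579)² = 0.0134
δQ/Q = √(0.0302) = 0.174
Q = 2.08e-08, so δQ = 0.174 × 2.08e-08 = 3.61e-09.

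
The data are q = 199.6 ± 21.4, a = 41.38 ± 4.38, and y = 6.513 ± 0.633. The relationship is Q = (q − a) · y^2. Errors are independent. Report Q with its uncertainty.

Let u = q − a = 158.2. δu = √(δq² + δa²) = √(458 + 19.2) = 21.8, so δu/u = 0.138.
Q is then a monomial in u, y:
δQ/Q = √((δu/u)² + (2·δy/y)²) = √(0.0191 + 0.0378) = 0.238
Q = 6712, so δQ = 0.238 × 6712 = 1600.

6712 ± 1600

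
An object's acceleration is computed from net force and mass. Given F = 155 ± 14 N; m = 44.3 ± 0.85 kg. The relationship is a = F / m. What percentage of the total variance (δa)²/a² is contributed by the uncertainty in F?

(δa/a)² = (1·δF/F)² + (-1·δm/m)²
  F term: (1×0.0903)² = 0.00816
  m term: (-1×0.0192)² = 0.000368
Total = 0.00853. Share from F = 0.00816/0.00853 = 0.957.

95.7%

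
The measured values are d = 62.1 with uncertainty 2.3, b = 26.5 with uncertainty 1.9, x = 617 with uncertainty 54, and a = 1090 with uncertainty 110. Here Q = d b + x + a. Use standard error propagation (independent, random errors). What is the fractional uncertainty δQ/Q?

Let p = d·b = 1650. δp/p = √((1·δd/d)² + (1·δb/b)²) = √(0.00137 + 0.00514) = 0.0807, so δp = 133.
Q = p + x + a: δQ = √(δp² + δx² + δa²) = √(17600 + 2920 + 12100) = 181
Q = 3350, so δQ/Q = 181/3350 = 0.0539.

0.0539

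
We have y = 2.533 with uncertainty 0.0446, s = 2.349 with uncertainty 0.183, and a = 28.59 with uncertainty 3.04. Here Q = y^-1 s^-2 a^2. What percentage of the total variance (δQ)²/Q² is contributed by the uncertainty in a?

64.8%

(δQ/Q)² = (-1·δy/y)² + (-2·δs/s)² + (2·δa/a)²
  y term: (-1×0.0176)² = 0.000310
  s term: (-2×0.0779)² = 0.0243
  a term: (2×0.106)² = 0.0452
Total = 0.0698. Share from a = 0.0452/0.0698 = 0.648.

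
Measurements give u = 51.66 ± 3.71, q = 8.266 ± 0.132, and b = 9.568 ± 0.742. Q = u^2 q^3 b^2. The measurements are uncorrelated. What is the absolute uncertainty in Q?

Each factor contributes (exponent × relative error)² to (δQ/Q)²:
  (2·δu/u)² = (2×0.0718)² = 0.0206;  (3·δq/q)² = (3×0.0160)² = 0.00230;  (2·δb/b)² = (2×0.0776)² = 0.0241
δQ/Q = √(0.0470) = 0.217
Q = 1.38e+08, so δQ = 0.217 × 1.38e+08 = 2.99e+07.

2.99e+07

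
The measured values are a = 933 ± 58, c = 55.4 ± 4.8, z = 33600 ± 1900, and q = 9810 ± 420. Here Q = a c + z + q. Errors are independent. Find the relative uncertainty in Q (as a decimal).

0.0615

Let p = a·c = 51700. δp/p = √((1·δa/a)² + (1·δc/c)²) = √(0.00386 + 0.00751) = 0.107, so δp = 5510.
Q = p + z + q: δQ = √(δp² + δz² + δq²) = √(3.04e+07 + 3.61e+06 + 1.76e+05) = 5850
Q = 95100, so δQ/Q = 5850/95100 = 0.0615.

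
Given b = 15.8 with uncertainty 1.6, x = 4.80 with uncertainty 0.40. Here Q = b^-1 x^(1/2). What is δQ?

0.0152

Each factor contributes (exponent × relative error)² to (δQ/Q)²:
  (-1·δb/b)² = (-1×0.101)² = 0.0103;  (½·δx/x)² = (0.5×0.0833)² = 0.00174
δQ/Q = √(0.0120) = 0.110
Q = 0.139, so δQ = 0.110 × 0.139 = 0.0152.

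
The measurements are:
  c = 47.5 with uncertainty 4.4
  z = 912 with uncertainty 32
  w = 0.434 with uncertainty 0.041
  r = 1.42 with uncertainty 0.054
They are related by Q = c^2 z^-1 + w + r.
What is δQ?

0.471

Let p = c^2·z^-1 = 2.47. δp/p = √((2·δc/c)² + (-1·δz/z)²) = √(0.0343 + 0.00123) = 0.189, so δp = 0.466.
Q = p + w + r: δQ = √(δp² + δw² + δr²) = √(0.218 + 0.00168 + 0.00292) = 0.471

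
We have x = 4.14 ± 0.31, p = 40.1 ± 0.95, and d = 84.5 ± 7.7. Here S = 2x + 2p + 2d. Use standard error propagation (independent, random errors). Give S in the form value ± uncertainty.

S is a linear combination, so absolute uncertainties add in quadrature:
  (2·δx)² = 0.384;  (2·δp)² = 3.61;  (2·δd)² = 237
δS = √(241) = 15.5
S = 257.

257 ± 15.5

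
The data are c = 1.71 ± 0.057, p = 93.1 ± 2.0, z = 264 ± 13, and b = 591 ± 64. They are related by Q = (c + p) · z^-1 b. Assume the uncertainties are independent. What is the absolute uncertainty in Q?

Let u = c + p = 94.8. δu = √(δc² + δp²) = √(0.00325 + 4.00) = 2.00, so δu/u = 0.0211.
Q is then a monomial in u, z, b:
δQ/Q = √((δu/u)² + (-1·δz/z)² + (1·δb/b)²) = √(0.000445 + 0.00242 + 0.0117) = 0.121
Q = 212, so δQ = 0.121 × 212 = 25.6.

25.6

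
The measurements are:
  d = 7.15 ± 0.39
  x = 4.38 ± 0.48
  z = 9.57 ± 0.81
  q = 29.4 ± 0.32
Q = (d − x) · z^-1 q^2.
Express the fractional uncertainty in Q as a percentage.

Let u = d − x = 2.77. δu = √(δd² + δx²) = √(0.152 + 0.230) = 0.618, so δu/u = 0.223.
Q is then a monomial in u, z, q:
δQ/Q = √((δu/u)² + (-1·δz/z)² + (2·δq/q)²) = √(0.0499 + 0.00716 + 0.000474) = 0.240

24.0%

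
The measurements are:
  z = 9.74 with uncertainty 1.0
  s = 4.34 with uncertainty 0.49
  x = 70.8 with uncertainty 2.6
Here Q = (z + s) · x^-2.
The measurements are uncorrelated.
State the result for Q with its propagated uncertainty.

0.00281 ± 0.000303

Let u = z + s = 14.1. δu = √(δz² + δs²) = √(1.00 + 0.240) = 1.11, so δu/u = 0.0791.
Q is then a monomial in u, x:
δQ/Q = √((δu/u)² + (-2·δx/x)²) = √(0.00626 + 0.00539) = 0.108
Q = 0.00281, so δQ = 0.108 × 0.00281 = 0.000303.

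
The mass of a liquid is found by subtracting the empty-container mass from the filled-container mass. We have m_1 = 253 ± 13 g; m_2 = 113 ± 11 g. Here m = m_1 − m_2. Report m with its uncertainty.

Absolute uncertainties add in quadrature for a linear combination:
  (δm_1)² = 169;  (δm_2)² = 121
δm = √(290) = 17.0 g
m = 140 g.

140 ± 17.0 g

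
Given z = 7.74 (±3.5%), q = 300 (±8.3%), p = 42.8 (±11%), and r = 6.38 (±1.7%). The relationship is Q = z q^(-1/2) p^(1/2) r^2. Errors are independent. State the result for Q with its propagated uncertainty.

119 ± 10.0

Products/powers → add relative errors in quadrature, weighted by exponent:
  (1·δz/z)² = (1×0.0350)² = 0.00123;  (−½·δq/q)² = (-0.5×0.0830)² = 0.00172;  (½·δp/p)² = (0.5×0.110)² = 0.00302;  (2·δr/r)² = (2×0.0170)² = 0.00116
δQ/Q = √(0.00713) = 0.0844
Q = 119, so δQ = 0.0844 × 119 = 10.0.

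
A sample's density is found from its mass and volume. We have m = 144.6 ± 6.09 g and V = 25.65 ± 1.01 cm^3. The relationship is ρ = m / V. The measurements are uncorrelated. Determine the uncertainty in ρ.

Products/powers → add relative errors in quadrature, weighted by exponent:
  (1·δm/m)² = (1×0.0421)² = 0.00177;  (-1·δV/V)² = (-1×0.0394)² = 0.00155
δρ/ρ = √(0.00332) = 0.0577
ρ = 5.637 g/cm^3, so δρ = 0.0577 × 5.637 = 0.325 g/cm^3.

0.325 g/cm^3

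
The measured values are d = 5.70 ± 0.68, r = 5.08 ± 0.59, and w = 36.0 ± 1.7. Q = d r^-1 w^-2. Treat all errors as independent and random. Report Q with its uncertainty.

0.000866 ± 0.000166

Relative error in a monomial: (δQ/Q)² = Σ (nᵢ · δxᵢ/xᵢ)².
  (1·δd/d)² = (1×0.119)² = 0.0142;  (-1·δr/r)² = (-1×0.116)² = 0.0135;  (-2·δw/w)² = (-2×0.0472)² = 0.00892
δQ/Q = √(0.0366) = 0.191
Q = 0.000866, so δQ = 0.191 × 0.000866 = 0.000166.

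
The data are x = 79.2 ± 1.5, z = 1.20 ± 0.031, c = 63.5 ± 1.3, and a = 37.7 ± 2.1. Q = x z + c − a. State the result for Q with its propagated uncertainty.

121 ± 3.92

Let p = x·z = 95.0. δp/p = √((1·δx/x)² + (1·δz/z)²) = √(0.000359 + 0.000667) = 0.0320, so δp = 3.04.
Q = p + c − a: δQ = √(δp² + δc² + δa²) = √(9.27 + 1.69 + 4.41) = 3.92
Q = 121.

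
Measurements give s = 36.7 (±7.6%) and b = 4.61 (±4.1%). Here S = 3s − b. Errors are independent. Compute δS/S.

Sums and differences: (δS)² = Σ (cᵢ δxᵢ)².
  (3·δs)² = 70.0;  (δb)² = 0.0357
δS = √(70.1) = 8.37
S = 105, so δS/S = 8.37/105 = 0.0793.

0.0793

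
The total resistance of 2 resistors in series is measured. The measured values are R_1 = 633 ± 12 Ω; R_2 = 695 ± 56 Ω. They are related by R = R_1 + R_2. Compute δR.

57.3 Ω

Absolute uncertainties add in quadrature for a linear combination:
  (δR_1)² = 144;  (δR_2)² = 3140
δR = √(3280) = 57.3 Ω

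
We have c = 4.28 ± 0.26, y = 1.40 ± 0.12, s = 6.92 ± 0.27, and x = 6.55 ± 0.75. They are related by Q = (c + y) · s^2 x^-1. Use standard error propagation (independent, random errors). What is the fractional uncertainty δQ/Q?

0.147

Let u = c + y = 5.68. δu = √(δc² + δy²) = √(0.0676 + 0.0144) = 0.286, so δu/u = 0.0504.
Q is then a monomial in u, s, x:
δQ/Q = √((δu/u)² + (2·δs/s)² + (-1·δx/x)²) = √(0.00254 + 0.00609 + 0.0131) = 0.147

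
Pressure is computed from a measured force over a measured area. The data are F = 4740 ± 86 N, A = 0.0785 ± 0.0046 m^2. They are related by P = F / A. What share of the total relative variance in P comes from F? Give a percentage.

(δP/P)² = (1·δF/F)² + (-1·δA/A)²
  F term: (1×0.0181)² = 0.000329
  A term: (-1×0.0586)² = 0.00343
Total = 0.00376. Share from F = 0.000329/0.00376 = 0.0875.

8.75%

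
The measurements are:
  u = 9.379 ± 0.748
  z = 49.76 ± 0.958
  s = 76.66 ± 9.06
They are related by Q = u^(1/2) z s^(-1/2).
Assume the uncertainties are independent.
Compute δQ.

For a monomial Q ∝ u^(1/2), z, s^(-1/2), fractional errors add in quadrature:
  (½·δu/u)² = (0.5×0.0798)² = 0.00159;  (1·δz/z)² = (1×0.0193)² = 0.000371;  (−½·δs/s)² = (-0.5×0.118)² = 0.00349
δQ/Q = √(0.00545) = 0.0738
Q = 17.41, so δQ = 0.0738 × 17.41 = 1.29.

1.29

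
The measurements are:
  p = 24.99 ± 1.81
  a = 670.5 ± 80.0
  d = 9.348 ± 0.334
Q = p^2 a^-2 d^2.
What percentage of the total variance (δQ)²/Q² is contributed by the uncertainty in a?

68.6%

(δQ/Q)² = (2·δp/p)² + (-2·δa/a)² + (2·δd/d)²
  p term: (2×0.0724)² = 0.0210
  a term: (-2×0.119)² = 0.0569
  d term: (2×0.0357)² = 0.00511
Total = 0.0830. Share from a = 0.0569/0.0830 = 0.686.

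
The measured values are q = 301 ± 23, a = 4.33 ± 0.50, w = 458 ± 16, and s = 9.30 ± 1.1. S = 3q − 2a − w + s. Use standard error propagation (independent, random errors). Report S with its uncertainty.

446 ± 70.8

For a sum/difference, combine absolute errors in quadrature:
  (3·δq)² = 4760;  (2·δa)² = 1.00;  (δw)² = 256;  (δs)² = 1.21
δS = √(5020) = 70.8
S = 446.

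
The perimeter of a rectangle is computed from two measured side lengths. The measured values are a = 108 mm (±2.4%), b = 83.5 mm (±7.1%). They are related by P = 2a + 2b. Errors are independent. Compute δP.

Each term contributes (cᵢ δxᵢ)² to (δP)²:
  (2·δa)² = 26.9;  (2·δb)² = 141
δP = √(167) = 12.9 mm

12.9 mm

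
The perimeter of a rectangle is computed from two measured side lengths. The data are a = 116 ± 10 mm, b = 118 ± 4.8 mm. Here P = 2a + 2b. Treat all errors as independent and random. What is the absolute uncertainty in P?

Each term contributes (cᵢ δxᵢ)² to (δP)²:
  (2·δa)² = 400;  (2·δb)² = 92.2
δP = √(492) = 22.2 mm

22.2 mm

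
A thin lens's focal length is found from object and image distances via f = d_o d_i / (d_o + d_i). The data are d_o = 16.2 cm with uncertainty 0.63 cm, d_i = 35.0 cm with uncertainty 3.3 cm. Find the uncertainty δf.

∂f/∂d_o = (d_i/(d_o+d_i))² = 0.467;  ∂f/∂d_i = (d_o/(d_o+d_i))² = 0.100
δf = √((∂f/∂d_o · δd_o)² + (∂f/∂d_i · δd_i)²) = √(0.0867 + 0.109) = 0.443 cm

0.443 cm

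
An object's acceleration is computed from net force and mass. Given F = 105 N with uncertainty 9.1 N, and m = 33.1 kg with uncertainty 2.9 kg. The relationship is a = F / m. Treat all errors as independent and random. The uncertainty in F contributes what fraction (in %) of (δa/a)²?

(δa/a)² = (1·δF/F)² + (-1·δm/m)²
  F term: (1×0.0867)² = 0.00751
  m term: (-1×0.0876)² = 0.00768
Total = 0.0152. Share from F = 0.00751/0.0152 = 0.495.

49.5%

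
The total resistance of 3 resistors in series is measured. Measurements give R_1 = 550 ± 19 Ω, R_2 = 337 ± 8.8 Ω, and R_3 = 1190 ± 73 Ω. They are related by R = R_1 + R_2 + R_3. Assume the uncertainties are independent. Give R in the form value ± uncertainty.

Each term contributes (cᵢ δxᵢ)² to (δR)²:
  (δR_1)² = 361;  (δR_2)² = 77.4;  (δR_3)² = 5330
δR = √(5770) = 75.9 Ω
R = 2080 Ω.

2080 ± 75.9 Ω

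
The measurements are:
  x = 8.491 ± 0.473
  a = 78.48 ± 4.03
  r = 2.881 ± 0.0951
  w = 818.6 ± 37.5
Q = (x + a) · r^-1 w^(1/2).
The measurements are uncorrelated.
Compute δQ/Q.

Let u = x + a = 86.97. δu = √(δx² + δa²) = √(0.224 + 16.2) = 4.06, so δu/u = 0.0467.
Q is then a monomial in u, r, w:
δQ/Q = √((δu/u)² + (-1·δr/r)² + (½·δw/w)²) = √(0.00218 + 0.00109 + 0.000525) = 0.0616

0.0616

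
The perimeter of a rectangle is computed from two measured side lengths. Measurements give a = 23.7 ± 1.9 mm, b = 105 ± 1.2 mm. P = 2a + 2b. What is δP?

For a sum/difference, combine absolute errors in quadrature:
  (2·δa)² = 14.4;  (2·δb)² = 5.76
δP = √(20.2) = 4.49 mm

4.49 mm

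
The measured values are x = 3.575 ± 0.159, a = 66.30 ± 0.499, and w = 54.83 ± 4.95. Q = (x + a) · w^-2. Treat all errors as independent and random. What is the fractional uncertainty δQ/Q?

Let u = x + a = 69.88. δu = √(δx² + δa²) = √(0.0253 + 0.249) = 0.524, so δu/u = 0.00750.
Q is then a monomial in u, w:
δQ/Q = √((δu/u)² + (-2·δw/w)²) = √(5.62e-05 + 0.0326) = 0.181

0.181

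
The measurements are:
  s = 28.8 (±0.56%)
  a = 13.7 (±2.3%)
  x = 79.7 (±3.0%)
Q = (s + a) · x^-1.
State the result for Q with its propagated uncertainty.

Let u = s + a = 42.5. δu = √(δs² + δa²) = √(0.0260 + 0.0993) = 0.354, so δu/u = 0.00833.
Q is then a monomial in u, x:
δQ/Q = √((δu/u)² + (-1·δx/x)²) = √(6.94e-05 + 0.000900) = 0.0311
Q = 0.533, so δQ = 0.0311 × 0.533 = 0.0166.

0.533 ± 0.0166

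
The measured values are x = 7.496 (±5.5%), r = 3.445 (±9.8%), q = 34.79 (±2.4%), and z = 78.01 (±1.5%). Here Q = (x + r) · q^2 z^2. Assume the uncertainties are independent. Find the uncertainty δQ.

Let u = x + r = 10.94. δu = √(δx² + δr²) = √(0.170 + 0.114) = 0.533, so δu/u = 0.0487.
Q is then a monomial in u, q, z:
δQ/Q = √((δu/u)² + (2·δq/q)² + (2·δz/z)²) = √(0.00237 + 0.00230 + 0.000900) = 0.0747
Q = 8.059e+07, so δQ = 0.0747 × 8.059e+07 = 6.02e+06.

6.02e+06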